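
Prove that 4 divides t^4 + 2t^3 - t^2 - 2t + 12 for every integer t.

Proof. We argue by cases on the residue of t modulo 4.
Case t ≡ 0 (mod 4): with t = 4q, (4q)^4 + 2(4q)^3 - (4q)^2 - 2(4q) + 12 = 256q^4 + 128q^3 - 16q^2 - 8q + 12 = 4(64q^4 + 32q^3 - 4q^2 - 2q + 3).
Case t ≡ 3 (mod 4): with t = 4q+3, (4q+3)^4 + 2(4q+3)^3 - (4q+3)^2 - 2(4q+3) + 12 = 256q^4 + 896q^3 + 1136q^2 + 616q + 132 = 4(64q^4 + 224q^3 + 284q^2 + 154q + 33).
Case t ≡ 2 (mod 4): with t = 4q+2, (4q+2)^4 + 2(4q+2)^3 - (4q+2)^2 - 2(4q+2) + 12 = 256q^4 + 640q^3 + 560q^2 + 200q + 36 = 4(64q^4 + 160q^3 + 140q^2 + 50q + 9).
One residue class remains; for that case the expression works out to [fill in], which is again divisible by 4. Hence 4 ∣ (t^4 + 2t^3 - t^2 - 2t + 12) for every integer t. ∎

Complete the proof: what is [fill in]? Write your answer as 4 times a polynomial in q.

4(64q^4 + 96q^3 + 44q^2 + 6q + 3)

The residues treated are {0, 3, 2}, so the missing case is t ≡ 1 (mod 4); write t = 4q+1.
Then (4q+1)^4 + 2(4q+1)^3 - (4q+1)^2 - 2(4q+1) + 12 = 256q^4 + 384q^3 + 176q^2 + 24q + 12 = 4(64q^4 + 96q^3 + 44q^2 + 6q + 3).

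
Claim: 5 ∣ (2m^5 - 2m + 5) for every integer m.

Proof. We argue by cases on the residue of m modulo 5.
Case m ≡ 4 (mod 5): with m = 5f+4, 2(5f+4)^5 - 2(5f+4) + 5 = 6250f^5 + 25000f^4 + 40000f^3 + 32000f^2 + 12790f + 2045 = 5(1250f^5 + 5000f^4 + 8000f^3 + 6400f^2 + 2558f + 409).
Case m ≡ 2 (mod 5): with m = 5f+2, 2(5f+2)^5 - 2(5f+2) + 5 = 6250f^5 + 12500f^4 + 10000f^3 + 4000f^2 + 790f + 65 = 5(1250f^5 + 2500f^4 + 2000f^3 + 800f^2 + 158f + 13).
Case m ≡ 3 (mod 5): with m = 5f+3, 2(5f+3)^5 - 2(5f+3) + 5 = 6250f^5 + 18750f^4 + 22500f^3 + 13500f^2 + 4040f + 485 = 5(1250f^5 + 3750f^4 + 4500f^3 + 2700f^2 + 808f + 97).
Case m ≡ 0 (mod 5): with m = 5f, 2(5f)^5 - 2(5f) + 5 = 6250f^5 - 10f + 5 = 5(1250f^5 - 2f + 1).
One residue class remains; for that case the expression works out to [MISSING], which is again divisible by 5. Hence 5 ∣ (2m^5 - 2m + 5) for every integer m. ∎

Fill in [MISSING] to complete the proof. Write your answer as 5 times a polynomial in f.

The residues treated are {4, 2, 3, 0}, so the missing case is m ≡ 1 (mod 5); write m = 5f+1.
Then 2(5f+1)^5 - 2(5f+1) + 5 = 6250f^5 + 6250f^4 + 2500f^3 + 500f^2 + 40f + 5 = 5(1250f^5 + 1250f^4 + 500f^3 + 100f^2 + 8f + 1).

5(1250f^5 + 1250f^4 + 500f^3 + 100f^2 + 8f + 1)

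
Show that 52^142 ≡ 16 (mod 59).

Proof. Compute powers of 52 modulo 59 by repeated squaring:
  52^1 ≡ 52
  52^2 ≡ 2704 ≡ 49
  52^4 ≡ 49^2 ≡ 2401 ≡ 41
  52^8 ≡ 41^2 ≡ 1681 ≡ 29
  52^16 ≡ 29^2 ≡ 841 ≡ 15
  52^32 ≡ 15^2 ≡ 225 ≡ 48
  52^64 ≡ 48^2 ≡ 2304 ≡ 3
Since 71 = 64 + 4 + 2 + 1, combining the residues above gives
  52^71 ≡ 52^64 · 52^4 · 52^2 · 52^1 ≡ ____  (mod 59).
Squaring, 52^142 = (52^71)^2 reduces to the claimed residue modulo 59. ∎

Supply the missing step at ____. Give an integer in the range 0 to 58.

55

52^64 · 52^4 · 52^2 · 52^1 ≡ 3 · 41 · 49 · 52 = 313404.
313404 mod 59 = 55, so 52^71 ≡ 55 (mod 59).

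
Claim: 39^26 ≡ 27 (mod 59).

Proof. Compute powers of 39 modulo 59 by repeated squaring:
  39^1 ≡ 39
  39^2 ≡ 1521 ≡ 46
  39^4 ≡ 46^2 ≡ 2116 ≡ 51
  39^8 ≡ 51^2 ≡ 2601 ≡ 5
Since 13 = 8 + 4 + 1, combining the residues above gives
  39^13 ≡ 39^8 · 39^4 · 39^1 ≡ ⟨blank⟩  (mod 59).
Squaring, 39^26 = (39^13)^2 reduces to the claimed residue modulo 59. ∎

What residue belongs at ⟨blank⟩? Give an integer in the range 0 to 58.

39^8 · 39^4 · 39^1 ≡ 5 · 51 · 39 = 9945.
9945 mod 59 = 33, so 39^13 ≡ 33 (mod 59).

33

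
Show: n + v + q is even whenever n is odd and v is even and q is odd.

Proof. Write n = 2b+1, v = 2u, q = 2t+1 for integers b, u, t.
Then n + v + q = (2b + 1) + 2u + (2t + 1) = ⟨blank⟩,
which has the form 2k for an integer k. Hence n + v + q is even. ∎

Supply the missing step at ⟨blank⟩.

2(b + t + u + 1)

Expanding: (2b + 1) + 2u + (2t + 1) = 2b + 2t + 2u + 2.
Every term is even; pulling out the factor of 2 gives 2(b + t + u + 1).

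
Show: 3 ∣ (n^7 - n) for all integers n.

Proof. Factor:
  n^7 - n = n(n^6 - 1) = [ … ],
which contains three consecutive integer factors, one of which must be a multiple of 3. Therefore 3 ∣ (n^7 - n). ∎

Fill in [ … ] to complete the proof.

(n - 1)n(n + 1)(n^4 + n^2 + 1)

n^6 - 1 = (n^2 - 1)(n^4 + n^2 + 1), and n^2 - 1 = (n-1)(n+1).
So n(n^6 - 1) = (n - 1)n(n + 1)(n^4 + n^2 + 1).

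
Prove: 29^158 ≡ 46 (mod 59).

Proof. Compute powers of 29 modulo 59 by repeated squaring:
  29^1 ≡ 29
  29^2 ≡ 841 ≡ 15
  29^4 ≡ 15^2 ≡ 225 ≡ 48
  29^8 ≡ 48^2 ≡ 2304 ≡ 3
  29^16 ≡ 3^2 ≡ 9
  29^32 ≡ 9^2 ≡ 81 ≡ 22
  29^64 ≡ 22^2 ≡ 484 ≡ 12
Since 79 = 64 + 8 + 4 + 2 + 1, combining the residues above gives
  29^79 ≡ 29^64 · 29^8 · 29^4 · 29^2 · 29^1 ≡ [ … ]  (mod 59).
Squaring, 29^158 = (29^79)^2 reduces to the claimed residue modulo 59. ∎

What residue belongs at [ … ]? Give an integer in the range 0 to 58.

Multiply the listed residues: 12 · 3 · 48 · 15 · 29 = 36 → 1728 → 25920 → 751680.
Reducing modulo 59: 751680 = 12740·59 + 20, so 29^79 ≡ 20.

20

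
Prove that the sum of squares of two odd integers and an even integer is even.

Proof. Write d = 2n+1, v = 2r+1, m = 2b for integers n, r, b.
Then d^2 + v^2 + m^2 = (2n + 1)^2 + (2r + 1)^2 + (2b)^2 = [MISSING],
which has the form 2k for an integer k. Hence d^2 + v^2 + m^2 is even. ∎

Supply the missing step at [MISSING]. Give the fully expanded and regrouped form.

Expanding: (2n + 1)^2 + (2r + 1)^2 + (2b)^2 = 4b^2 + 4n^2 + 4n + 4r^2 + 4r + 2.
Every term is even; pulling out the factor of 2 gives 2(2b^2 + 2n^2 + 2n + 2r^2 + 2r + 1).

2(2b^2 + 2n^2 + 2n + 2r^2 + 2r + 1)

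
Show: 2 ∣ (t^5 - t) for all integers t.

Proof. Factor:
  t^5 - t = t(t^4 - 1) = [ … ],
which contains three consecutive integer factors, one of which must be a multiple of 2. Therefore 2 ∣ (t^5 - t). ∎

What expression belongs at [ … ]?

(t - 1)t(t + 1)(t^2 + 1)

t^4 - 1 = (t^2 - 1)(t^2 + 1), and t^2 - 1 = (t-1)(t+1).
So t(t^4 - 1) = (t - 1)t(t + 1)(t^2 + 1).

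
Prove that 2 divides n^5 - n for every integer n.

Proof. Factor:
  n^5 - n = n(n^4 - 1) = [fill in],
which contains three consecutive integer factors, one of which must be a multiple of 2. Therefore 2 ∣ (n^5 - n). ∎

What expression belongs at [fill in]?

(n - 1)n(n + 1)(n^2 + 1)

n^4 - 1 = (n^2 - 1)(n^2 + 1), and n^2 - 1 = (n-1)(n+1).
So n(n^4 - 1) = (n - 1)n(n + 1)(n^2 + 1).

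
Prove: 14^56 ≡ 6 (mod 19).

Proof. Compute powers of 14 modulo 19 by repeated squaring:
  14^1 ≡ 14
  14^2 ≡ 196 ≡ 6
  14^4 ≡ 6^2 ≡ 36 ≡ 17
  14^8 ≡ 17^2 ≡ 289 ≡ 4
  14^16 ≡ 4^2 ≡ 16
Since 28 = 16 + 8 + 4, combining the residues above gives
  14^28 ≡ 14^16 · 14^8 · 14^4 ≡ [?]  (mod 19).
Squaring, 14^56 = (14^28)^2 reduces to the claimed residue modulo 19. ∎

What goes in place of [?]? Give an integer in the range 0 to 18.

14^16 · 14^8 · 14^4 ≡ 16 · 4 · 17 = 1088.
1088 mod 19 = 5, so 14^28 ≡ 5 (mod 19).

5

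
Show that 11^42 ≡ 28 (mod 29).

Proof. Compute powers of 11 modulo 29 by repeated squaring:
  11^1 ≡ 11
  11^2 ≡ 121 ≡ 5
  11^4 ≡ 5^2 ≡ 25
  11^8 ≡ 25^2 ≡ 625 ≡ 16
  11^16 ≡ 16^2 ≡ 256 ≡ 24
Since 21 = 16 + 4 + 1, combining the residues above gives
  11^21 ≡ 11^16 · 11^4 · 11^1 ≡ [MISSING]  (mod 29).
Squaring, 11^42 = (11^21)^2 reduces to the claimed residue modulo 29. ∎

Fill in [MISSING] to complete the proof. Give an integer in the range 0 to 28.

Multiply the listed residues: 24 · 25 · 11 = 600 → 6600.
Reducing modulo 29: 6600 = 227·29 + 17, so 11^21 ≡ 17.

17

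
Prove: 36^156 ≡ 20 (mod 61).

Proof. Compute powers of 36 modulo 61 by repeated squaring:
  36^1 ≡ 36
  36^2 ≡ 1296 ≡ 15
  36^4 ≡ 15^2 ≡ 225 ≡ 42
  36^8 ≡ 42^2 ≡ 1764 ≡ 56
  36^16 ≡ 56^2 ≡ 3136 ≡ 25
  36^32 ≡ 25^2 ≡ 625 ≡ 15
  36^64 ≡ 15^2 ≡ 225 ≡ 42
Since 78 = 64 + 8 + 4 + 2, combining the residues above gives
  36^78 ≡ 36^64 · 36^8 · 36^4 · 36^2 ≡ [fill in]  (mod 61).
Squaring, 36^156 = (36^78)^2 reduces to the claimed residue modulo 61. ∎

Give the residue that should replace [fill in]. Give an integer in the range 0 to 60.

9

Multiply the listed residues: 42 · 56 · 42 · 15 = 2352 → 98784 → 1481760.
Reducing modulo 61: 1481760 = 24291·61 + 9, so 36^78 ≡ 9.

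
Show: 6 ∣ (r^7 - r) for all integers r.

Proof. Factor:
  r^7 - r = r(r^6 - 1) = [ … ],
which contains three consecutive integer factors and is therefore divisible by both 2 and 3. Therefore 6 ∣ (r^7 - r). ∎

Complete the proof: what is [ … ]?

r^6 - 1 = (r^2 - 1)(r^4 + r^2 + 1), and r^2 - 1 = (r-1)(r+1).
So r(r^6 - 1) = (r - 1)r(r + 1)(r^4 + r^2 + 1).

(r - 1)r(r + 1)(r^4 + r^2 + 1)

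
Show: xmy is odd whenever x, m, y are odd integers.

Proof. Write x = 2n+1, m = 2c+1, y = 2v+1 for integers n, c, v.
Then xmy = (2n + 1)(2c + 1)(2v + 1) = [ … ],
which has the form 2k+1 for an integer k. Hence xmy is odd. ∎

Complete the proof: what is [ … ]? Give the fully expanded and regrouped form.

2(4cnv + 2cn + 2cv + c + 2nv + n + v) + 1

Expanding: (2n + 1)(2c + 1)(2v + 1) = 8cnv + 4cn + 4cv + 2c + 4nv + 2n + 2v + 1.
Every term except the constant is even, so this is 2(4cnv + 2cn + 2cv + c + 2nv + n + v) + 1,
and 4cnv + 2cn + 2cv + c + 2nv + n + v ∈ ℤ gives the required form.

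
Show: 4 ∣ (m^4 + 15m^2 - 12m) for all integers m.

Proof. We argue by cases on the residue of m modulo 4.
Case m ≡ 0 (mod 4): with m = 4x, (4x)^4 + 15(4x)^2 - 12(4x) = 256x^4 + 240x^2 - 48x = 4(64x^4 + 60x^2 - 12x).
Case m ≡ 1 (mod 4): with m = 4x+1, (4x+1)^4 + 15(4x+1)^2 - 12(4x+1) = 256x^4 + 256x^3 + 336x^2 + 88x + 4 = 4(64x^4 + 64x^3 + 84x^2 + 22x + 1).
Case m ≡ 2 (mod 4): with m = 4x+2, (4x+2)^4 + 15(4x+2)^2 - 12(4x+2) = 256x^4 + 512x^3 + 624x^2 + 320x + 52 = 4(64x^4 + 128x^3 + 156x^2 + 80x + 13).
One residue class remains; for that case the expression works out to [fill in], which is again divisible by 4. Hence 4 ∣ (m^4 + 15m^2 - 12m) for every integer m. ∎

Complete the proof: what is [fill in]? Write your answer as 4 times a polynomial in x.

Only m ≡ 3 (mod 4) is unaccounted for. Put m = 4x+3:
(4x+3)^4 + 15(4x+3)^2 - 12(4x+3) expands to 256x^4 + 768x^3 + 1104x^2 + 744x + 180,
and factoring out 4 leaves 4(64x^4 + 192x^3 + 276x^2 + 186x + 45).

4(64x^4 + 192x^3 + 276x^2 + 186x + 45)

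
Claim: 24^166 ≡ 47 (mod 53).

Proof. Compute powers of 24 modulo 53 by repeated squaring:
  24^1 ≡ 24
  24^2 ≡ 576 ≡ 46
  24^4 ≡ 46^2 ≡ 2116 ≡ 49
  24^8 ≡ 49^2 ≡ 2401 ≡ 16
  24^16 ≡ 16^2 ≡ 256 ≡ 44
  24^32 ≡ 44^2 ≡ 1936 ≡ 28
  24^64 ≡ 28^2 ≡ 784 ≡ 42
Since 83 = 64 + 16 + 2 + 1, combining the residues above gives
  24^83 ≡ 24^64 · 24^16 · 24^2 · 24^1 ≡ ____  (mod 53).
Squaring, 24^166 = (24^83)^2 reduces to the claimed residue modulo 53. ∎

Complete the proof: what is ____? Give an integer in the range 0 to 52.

Multiply the listed residues: 42 · 44 · 46 · 24 = 1848 → 85008 → 2040192.
Reducing modulo 53: 2040192 = 38494·53 + 10, so 24^83 ≡ 10.

10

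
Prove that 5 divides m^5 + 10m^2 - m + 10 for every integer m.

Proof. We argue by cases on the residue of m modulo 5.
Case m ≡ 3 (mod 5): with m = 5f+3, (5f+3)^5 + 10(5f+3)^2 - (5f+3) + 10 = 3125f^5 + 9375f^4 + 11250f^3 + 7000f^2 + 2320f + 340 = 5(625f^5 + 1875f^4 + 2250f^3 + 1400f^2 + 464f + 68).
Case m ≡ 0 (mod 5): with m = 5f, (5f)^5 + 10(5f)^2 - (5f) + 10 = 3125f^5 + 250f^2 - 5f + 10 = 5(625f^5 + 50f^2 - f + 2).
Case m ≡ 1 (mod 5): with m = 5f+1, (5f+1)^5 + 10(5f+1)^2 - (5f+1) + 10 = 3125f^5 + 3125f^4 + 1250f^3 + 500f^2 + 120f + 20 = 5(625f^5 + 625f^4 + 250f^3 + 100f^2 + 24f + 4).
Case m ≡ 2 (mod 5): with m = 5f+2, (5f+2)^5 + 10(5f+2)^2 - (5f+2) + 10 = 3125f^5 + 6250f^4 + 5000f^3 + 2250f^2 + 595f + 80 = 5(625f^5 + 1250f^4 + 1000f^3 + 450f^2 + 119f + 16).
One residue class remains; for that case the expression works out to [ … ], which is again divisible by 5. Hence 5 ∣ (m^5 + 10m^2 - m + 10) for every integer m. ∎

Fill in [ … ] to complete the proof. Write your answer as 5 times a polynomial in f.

5(625f^5 + 2500f^4 + 4000f^3 + 3250f^2 + 1359f + 238)

Only m ≡ 4 (mod 5) is unaccounted for. Put m = 5f+4:
(5f+4)^5 + 10(5f+4)^2 - (5f+4) + 10 expands to 3125f^5 + 12500f^4 + 20000f^3 + 16250f^2 + 6795f + 1190,
and factoring out 5 leaves 5(625f^5 + 2500f^4 + 4000f^3 + 3250f^2 + 1359f + 238).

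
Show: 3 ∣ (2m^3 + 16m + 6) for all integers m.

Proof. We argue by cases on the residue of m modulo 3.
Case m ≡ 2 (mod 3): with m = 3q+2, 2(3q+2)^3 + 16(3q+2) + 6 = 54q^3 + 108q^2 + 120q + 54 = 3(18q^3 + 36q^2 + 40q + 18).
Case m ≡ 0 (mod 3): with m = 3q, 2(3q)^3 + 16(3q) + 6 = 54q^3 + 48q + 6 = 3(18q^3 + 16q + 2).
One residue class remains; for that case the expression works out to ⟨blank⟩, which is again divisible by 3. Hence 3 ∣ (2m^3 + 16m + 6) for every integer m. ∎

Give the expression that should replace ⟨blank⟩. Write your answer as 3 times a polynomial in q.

3(18q^3 + 18q^2 + 22q + 8)

The residues treated are {2, 0}, so the missing case is m ≡ 1 (mod 3); write m = 3q+1.
Then 2(3q+1)^3 + 16(3q+1) + 6 = 54q^3 + 54q^2 + 66q + 24 = 3(18q^3 + 18q^2 + 22q + 8).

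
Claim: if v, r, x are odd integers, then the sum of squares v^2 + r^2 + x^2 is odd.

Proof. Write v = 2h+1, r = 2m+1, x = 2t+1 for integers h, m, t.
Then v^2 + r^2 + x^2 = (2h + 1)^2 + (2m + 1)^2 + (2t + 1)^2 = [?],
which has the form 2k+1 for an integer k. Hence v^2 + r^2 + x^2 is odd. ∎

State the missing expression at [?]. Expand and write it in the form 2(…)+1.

2(2h^2 + 2h + 2m^2 + 2m + 2t^2 + 2t + 1) + 1

(2h + 1)^2 + (2m + 1)^2 + (2t + 1)^2 = 4h^2 + 4h + 4m^2 + 4m + 4t^2 + 4t + 3
= 2(2h^2 + 2h + 2m^2 + 2m + 2t^2 + 2t + 1) + 1.
Since 2h^2 + 2h + 2m^2 + 2m + 2t^2 + 2t + 1 is an integer, the sum of squares is of the form 2k+1 for an integer k.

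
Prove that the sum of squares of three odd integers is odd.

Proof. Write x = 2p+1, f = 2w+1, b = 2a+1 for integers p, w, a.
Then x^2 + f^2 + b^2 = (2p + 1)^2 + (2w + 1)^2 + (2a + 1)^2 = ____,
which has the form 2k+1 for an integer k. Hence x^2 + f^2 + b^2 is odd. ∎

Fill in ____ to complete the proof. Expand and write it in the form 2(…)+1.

(2p + 1)^2 + (2w + 1)^2 + (2a + 1)^2 = 4a^2 + 4a + 4p^2 + 4p + 4w^2 + 4w + 3
= 2(2a^2 + 2a + 2p^2 + 2p + 2w^2 + 2w + 1) + 1.
Since 2a^2 + 2a + 2p^2 + 2p + 2w^2 + 2w + 1 is an integer, the sum of squares is of the form 2k+1 for an integer k.

2(2a^2 + 2a + 2p^2 + 2p + 2w^2 + 2w + 1) + 1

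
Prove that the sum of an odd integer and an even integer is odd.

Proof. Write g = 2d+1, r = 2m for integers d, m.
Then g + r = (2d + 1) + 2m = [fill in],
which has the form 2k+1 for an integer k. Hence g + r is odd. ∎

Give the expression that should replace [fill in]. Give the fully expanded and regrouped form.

Expanding: (2d + 1) + 2m = 2d + 2m + 1.
Every term except the constant is even, so this is 2(d + m) + 1,
and d + m ∈ ℤ gives the required form.

2(d + m) + 1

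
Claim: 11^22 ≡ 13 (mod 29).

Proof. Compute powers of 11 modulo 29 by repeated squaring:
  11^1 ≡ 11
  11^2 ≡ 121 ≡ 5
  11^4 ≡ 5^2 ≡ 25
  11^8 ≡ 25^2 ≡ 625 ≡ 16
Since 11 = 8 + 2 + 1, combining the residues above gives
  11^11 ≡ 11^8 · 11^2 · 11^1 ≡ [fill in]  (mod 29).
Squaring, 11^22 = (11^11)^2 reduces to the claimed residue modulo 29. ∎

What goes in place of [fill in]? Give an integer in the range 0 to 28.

11^8 · 11^2 · 11^1 ≡ 16 · 5 · 11 = 880.
880 mod 29 = 10, so 11^11 ≡ 10 (mod 29).

10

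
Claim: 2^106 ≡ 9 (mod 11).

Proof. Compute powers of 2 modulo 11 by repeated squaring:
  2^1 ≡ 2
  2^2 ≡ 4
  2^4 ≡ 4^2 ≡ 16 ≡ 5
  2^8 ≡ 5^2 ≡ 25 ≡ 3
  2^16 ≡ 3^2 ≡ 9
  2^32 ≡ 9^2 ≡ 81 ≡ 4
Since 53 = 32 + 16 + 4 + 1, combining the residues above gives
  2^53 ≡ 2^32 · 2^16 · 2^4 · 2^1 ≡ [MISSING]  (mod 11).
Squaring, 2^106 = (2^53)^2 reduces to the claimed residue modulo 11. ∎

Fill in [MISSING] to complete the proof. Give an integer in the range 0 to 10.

2^32 · 2^16 · 2^4 · 2^1 ≡ 4 · 9 · 5 · 2 = 360.
360 mod 11 = 8, so 2^53 ≡ 8 (mod 11).

8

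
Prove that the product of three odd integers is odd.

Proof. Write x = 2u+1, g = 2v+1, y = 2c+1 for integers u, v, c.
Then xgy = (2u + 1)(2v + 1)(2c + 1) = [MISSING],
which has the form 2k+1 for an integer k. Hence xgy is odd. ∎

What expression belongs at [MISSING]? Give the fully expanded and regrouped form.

2(4cuv + 2cu + 2cv + c + 2uv + u + v) + 1

(2u + 1)(2v + 1)(2c + 1) = 8cuv + 4cu + 4cv + 2c + 4uv + 2u + 2v + 1
= 2(4cuv + 2cu + 2cv + c + 2uv + u + v) + 1.
Since 4cuv + 2cu + 2cv + c + 2uv + u + v is an integer, the product is of the form 2k+1 for an integer k.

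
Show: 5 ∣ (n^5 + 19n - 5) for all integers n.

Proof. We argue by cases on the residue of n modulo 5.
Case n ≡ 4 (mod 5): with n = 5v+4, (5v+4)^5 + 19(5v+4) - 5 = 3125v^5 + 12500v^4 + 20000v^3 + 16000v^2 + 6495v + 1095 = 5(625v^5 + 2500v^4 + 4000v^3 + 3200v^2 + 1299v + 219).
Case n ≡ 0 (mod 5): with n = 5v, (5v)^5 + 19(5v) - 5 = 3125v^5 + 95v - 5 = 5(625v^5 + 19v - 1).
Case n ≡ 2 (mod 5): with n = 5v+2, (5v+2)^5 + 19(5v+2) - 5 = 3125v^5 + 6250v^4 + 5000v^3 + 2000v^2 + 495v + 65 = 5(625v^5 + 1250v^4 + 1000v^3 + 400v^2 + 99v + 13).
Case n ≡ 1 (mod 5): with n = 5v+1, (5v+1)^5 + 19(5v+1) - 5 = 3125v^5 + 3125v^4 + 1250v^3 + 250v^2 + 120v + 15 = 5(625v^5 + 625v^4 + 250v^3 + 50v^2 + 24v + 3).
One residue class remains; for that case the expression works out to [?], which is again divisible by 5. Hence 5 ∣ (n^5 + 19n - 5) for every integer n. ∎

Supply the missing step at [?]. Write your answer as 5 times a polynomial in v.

5(625v^5 + 1875v^4 + 2250v^3 + 1350v^2 + 424v + 59)

The residues treated are {4, 0, 2, 1}, so the missing case is n ≡ 3 (mod 5); write n = 5v+3.
Then (5v+3)^5 + 19(5v+3) - 5 = 3125v^5 + 9375v^4 + 11250v^3 + 6750v^2 + 2120v + 295 = 5(625v^5 + 1875v^4 + 2250v^3 + 1350v^2 + 424v + 59).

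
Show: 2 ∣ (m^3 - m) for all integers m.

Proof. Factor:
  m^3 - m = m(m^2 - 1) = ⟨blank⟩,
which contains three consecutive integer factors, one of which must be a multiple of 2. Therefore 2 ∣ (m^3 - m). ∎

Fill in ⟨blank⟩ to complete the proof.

m(m^2 - 1) = m(m - 1)(m + 1) = (m - 1)m(m + 1).
These three factors are consecutive integers, so their product is divisible by 2.

(m - 1)m(m + 1)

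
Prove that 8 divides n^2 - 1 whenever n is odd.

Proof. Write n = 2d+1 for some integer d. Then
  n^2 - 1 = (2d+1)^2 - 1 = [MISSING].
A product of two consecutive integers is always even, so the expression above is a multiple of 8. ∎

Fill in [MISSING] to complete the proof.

(2d+1)^2 - 1 = 4d^2 + 4d + 1 - 1 = 4d^2 + 4d = 4d(d+1).
Since d and d+1 are consecutive, d(d+1) is even, and 4·(even) is a multiple of 8.

4d(d + 1)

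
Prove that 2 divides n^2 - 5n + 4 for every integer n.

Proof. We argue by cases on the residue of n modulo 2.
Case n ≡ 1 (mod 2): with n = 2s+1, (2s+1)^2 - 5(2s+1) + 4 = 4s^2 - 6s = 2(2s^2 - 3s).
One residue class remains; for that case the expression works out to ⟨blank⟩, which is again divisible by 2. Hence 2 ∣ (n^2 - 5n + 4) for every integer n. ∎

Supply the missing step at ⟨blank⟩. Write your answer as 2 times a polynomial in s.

The residues treated are {1}, so the missing case is n ≡ 0 (mod 2); write n = 2s.
Then (2s)^2 - 5(2s) + 4 = 4s^2 - 10s + 4 = 2(2s^2 - 5s + 2).

2(2s^2 - 5s + 2)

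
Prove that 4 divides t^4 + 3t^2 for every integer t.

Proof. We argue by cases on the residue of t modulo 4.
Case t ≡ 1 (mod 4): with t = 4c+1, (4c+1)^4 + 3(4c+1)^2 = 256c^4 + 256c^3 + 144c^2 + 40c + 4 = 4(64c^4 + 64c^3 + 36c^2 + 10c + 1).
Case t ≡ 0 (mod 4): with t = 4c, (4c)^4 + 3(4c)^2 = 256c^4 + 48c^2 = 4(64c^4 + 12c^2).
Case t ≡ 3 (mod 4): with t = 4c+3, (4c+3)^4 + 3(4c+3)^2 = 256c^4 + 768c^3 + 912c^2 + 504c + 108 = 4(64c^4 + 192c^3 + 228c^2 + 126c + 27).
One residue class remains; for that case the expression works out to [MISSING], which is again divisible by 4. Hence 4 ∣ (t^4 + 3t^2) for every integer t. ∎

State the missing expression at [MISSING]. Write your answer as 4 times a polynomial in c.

4(64c^4 + 128c^3 + 108c^2 + 44c + 7)

Only t ≡ 2 (mod 4) is unaccounted for. Put t = 4c+2:
(4c+2)^4 + 3(4c+2)^2 expands to 256c^4 + 512c^3 + 432c^2 + 176c + 28,
and factoring out 4 leaves 4(64c^4 + 128c^3 + 108c^2 + 44c + 7).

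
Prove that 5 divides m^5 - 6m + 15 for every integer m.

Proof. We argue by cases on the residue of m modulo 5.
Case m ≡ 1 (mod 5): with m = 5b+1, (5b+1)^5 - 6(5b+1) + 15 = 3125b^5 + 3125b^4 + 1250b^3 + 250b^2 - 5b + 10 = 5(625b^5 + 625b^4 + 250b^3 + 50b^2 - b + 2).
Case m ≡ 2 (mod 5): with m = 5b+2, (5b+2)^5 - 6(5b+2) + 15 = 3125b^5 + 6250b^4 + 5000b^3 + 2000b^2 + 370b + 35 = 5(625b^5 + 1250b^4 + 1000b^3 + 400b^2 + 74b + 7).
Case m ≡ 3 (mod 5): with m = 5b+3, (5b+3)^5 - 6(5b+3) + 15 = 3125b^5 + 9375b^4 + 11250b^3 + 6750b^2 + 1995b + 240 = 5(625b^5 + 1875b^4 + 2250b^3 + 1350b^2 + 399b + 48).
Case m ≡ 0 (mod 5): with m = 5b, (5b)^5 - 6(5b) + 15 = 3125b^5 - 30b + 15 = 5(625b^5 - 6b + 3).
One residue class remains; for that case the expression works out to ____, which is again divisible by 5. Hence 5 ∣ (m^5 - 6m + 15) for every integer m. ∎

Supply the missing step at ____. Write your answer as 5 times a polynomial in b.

Only m ≡ 4 (mod 5) is unaccounted for. Put m = 5b+4:
(5b+4)^5 - 6(5b+4) + 15 expands to 3125b^5 + 12500b^4 + 20000b^3 + 16000b^2 + 6370b + 1015,
and factoring out 5 leaves 5(625b^5 + 2500b^4 + 4000b^3 + 3200b^2 + 1274b + 203).

5(625b^5 + 2500b^4 + 4000b^3 + 3200b^2 + 1274b + 203)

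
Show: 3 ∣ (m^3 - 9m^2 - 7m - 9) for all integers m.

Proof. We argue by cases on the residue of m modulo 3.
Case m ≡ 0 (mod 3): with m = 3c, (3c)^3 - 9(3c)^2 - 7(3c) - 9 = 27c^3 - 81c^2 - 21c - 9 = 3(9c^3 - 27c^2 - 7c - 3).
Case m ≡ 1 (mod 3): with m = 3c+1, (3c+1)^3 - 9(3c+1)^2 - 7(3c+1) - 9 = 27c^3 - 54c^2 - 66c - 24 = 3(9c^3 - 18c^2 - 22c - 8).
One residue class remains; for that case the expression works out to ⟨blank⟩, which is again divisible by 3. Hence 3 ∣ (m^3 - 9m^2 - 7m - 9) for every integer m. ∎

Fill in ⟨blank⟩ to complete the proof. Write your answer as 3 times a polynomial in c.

3(9c^3 - 9c^2 - 31c - 17)

The residues treated are {0, 1}, so the missing case is m ≡ 2 (mod 3); write m = 3c+2.
Then (3c+2)^3 - 9(3c+2)^2 - 7(3c+2) - 9 = 27c^3 - 27c^2 - 93c - 51 = 3(9c^3 - 9c^2 - 31c - 17).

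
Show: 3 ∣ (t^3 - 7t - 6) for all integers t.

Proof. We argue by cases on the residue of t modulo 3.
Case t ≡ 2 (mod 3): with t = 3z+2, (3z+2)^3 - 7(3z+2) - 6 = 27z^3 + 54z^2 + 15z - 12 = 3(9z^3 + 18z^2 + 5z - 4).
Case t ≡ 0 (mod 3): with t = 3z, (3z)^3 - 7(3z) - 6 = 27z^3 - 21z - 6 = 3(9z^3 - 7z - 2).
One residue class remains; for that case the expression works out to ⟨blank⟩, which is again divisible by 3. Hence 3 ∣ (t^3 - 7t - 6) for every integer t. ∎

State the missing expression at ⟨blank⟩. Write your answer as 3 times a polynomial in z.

3(9z^3 + 9z^2 - 4z - 4)

The residues treated are {2, 0}, so the missing case is t ≡ 1 (mod 3); write t = 3z+1.
Then (3z+1)^3 - 7(3z+1) - 6 = 27z^3 + 27z^2 - 12z - 12 = 3(9z^3 + 9z^2 - 4z - 4).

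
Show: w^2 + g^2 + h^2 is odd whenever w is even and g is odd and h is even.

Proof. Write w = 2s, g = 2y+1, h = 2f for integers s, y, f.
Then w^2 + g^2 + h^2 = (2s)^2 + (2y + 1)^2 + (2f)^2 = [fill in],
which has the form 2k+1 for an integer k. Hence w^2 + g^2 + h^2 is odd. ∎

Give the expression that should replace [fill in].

2(2f^2 + 2s^2 + 2y^2 + 2y) + 1

Expanding: (2s)^2 + (2y + 1)^2 + (2f)^2 = 4f^2 + 4s^2 + 4y^2 + 4y + 1.
Every term except the constant is even, so this is 2(2f^2 + 2s^2 + 2y^2 + 2y) + 1,
and 2f^2 + 2s^2 + 2y^2 + 2y ∈ ℤ gives the required form.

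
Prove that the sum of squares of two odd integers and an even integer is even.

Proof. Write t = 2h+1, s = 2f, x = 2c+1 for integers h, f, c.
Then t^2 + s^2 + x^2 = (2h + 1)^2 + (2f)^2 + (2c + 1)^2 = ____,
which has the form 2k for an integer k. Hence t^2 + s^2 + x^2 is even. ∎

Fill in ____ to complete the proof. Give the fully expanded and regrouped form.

2(2c^2 + 2c + 2f^2 + 2h^2 + 2h + 1)

(2h + 1)^2 + (2f)^2 + (2c + 1)^2 = 4c^2 + 4c + 4f^2 + 4h^2 + 4h + 2
= 2(2c^2 + 2c + 2f^2 + 2h^2 + 2h + 1).
Since 2c^2 + 2c + 2f^2 + 2h^2 + 2h + 1 is an integer, the sum of squares is of the form 2k for an integer k.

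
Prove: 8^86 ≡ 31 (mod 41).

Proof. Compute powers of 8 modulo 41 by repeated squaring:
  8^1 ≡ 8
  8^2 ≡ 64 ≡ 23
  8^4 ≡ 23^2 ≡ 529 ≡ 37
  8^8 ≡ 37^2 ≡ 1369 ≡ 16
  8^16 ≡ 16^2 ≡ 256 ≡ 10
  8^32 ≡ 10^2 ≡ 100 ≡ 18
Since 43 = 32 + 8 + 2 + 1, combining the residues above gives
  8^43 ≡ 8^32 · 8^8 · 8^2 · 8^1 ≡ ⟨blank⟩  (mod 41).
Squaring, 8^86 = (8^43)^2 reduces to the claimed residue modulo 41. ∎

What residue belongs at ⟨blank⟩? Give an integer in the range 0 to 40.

20

Multiply the listed residues: 18 · 16 · 23 · 8 = 288 → 6624 → 52992.
Reducing modulo 41: 52992 = 1292·41 + 20, so 8^43 ≡ 20.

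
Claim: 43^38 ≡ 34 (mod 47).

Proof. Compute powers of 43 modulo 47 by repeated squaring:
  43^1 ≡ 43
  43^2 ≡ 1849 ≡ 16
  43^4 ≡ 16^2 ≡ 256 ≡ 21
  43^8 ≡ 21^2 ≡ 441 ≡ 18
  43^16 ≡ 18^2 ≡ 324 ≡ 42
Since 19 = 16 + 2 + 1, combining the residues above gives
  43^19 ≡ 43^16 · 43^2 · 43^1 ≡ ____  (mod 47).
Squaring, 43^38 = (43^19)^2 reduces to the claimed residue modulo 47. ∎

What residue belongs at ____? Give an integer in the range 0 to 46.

38

43^16 · 43^2 · 43^1 ≡ 42 · 16 · 43 = 28896.
28896 mod 47 = 38, so 43^19 ≡ 38 (mod 47).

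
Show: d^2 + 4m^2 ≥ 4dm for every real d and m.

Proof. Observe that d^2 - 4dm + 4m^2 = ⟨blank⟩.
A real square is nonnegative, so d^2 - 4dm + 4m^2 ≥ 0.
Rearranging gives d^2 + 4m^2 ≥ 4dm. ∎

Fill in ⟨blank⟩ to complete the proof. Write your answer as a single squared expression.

d^2 - 4dm + 4m^2 is a perfect-square trinomial: the outer terms are (d)^2 and (2m)^2, and the cross term is -2·d·2m.
So d^2 - 4dm + 4m^2 = (d - 2m)^2 ≥ 0.

(d - 2m)^2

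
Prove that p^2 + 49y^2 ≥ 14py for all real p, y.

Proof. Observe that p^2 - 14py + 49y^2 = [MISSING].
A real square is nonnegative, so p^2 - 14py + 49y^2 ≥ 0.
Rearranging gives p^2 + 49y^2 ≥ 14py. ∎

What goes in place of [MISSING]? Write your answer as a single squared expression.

The leading and trailing coefficients are 1^2 and 7^2, and 14 = 2·1·7, so the trinomial is (p - 7y)^2.
Hence p^2 - 14py + 49y^2 ≥ 0.

(p - 7y)^2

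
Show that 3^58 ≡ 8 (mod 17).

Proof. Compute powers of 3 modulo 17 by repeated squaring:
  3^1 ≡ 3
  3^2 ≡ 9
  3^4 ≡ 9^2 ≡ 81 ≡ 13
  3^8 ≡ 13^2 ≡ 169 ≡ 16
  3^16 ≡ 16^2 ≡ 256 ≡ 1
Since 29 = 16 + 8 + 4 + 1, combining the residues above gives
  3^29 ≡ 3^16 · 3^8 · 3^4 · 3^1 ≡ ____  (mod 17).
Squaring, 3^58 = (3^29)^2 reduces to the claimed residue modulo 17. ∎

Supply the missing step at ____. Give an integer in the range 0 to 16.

Multiply the listed residues: 1 · 16 · 13 · 3 = 16 → 208 → 624.
Reducing modulo 17: 624 = 36·17 + 12, so 3^29 ≡ 12.

12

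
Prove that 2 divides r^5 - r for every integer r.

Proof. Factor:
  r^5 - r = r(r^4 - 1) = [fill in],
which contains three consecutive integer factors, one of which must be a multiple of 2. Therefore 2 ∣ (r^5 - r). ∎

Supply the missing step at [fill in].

r^4 - 1 = (r^2 - 1)(r^2 + 1), and r^2 - 1 = (r-1)(r+1).
So r(r^4 - 1) = (r - 1)r(r + 1)(r^2 + 1).

(r - 1)r(r + 1)(r^2 + 1)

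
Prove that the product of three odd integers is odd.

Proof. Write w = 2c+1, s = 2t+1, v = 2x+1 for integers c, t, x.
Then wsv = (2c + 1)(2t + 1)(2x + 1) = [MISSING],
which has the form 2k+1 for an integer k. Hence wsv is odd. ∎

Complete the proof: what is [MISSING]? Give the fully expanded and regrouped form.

2(4ctx + 2ct + 2cx + c + 2tx + t + x) + 1

(2c + 1)(2t + 1)(2x + 1) = 8ctx + 4ct + 4cx + 2c + 4tx + 2t + 2x + 1
= 2(4ctx + 2ct + 2cx + c + 2tx + t + x) + 1.
Since 4ctx + 2ct + 2cx + c + 2tx + t + x is an integer, the product is of the form 2k+1 for an integer k.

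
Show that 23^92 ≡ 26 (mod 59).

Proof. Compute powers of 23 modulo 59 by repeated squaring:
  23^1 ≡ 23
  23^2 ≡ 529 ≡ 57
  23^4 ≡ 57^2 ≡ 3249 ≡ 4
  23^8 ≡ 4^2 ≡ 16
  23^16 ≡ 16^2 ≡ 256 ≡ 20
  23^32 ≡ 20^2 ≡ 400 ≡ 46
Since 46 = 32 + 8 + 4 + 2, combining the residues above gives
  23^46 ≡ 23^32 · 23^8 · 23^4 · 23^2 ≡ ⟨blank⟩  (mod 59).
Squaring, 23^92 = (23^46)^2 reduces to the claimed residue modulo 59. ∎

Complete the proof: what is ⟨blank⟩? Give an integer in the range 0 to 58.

23^32 · 23^8 · 23^4 · 23^2 ≡ 46 · 16 · 4 · 57 = 167808.
167808 mod 59 = 12, so 23^46 ≡ 12 (mod 59).

12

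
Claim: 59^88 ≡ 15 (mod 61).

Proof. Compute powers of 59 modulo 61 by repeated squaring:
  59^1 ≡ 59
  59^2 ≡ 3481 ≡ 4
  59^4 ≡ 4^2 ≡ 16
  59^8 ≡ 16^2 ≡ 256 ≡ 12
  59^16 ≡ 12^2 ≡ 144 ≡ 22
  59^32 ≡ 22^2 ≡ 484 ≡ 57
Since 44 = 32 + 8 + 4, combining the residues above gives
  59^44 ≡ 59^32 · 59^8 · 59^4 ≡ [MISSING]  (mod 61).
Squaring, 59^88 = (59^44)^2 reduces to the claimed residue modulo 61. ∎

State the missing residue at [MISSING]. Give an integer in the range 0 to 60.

25

Multiply the listed residues: 57 · 12 · 16 = 684 → 10944.
Reducing modulo 61: 10944 = 179·61 + 25, so 59^44 ≡ 25.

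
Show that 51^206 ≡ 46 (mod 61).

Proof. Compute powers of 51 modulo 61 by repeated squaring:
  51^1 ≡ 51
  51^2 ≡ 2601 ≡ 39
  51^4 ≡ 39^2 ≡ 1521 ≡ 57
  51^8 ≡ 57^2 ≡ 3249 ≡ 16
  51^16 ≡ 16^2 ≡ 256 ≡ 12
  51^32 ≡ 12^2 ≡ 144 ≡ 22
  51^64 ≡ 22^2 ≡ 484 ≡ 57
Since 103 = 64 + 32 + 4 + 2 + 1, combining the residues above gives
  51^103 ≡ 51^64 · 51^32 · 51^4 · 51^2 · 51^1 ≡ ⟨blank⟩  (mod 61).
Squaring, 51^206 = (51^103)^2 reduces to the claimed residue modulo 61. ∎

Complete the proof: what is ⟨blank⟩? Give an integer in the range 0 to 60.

51^64 · 51^32 · 51^4 · 51^2 · 51^1 ≡ 57 · 22 · 57 · 39 · 51 = 142169742.
142169742 mod 61 = 31, so 51^103 ≡ 31 (mod 61).

31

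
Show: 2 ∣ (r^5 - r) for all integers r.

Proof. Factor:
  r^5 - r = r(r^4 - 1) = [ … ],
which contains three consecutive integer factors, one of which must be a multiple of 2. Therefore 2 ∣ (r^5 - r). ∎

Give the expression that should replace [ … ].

(r - 1)r(r + 1)(r^2 + 1)

r^4 - 1 = (r^2 - 1)(r^2 + 1), and r^2 - 1 = (r-1)(r+1).
So r(r^4 - 1) = (r - 1)r(r + 1)(r^2 + 1).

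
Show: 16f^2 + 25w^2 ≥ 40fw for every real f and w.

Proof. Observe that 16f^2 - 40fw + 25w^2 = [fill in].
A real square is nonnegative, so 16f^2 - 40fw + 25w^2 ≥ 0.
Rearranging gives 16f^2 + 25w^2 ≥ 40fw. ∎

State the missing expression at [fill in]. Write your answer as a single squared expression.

The leading and trailing coefficients are 4^2 and 5^2, and 40 = 2·4·5, so the trinomial is (4f - 5w)^2.
Hence 16f^2 - 40fw + 25w^2 ≥ 0.

(4f - 5w)^2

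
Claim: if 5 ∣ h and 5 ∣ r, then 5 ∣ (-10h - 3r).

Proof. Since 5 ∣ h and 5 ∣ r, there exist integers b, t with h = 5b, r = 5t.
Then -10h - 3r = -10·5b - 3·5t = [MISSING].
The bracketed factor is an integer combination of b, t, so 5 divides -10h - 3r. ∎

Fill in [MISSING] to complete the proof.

5(-10b - 3t)

Each term has a factor of 5: -10·5b - 3·5t = 5·(-10b - 3t).
Since -10b - 3t is an integer, 5 ∣ (-10h - 3r).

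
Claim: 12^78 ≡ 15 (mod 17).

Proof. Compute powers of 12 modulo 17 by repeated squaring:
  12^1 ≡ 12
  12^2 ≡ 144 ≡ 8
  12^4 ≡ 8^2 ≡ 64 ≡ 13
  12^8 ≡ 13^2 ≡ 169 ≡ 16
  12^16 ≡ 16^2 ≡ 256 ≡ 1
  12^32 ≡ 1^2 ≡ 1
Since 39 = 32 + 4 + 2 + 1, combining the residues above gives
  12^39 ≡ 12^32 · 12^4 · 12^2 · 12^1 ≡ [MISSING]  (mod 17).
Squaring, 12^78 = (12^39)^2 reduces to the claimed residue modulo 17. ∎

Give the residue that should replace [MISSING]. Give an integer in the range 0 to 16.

7

12^32 · 12^4 · 12^2 · 12^1 ≡ 1 · 13 · 8 · 12 = 1248.
1248 mod 17 = 7, so 12^39 ≡ 7 (mod 17).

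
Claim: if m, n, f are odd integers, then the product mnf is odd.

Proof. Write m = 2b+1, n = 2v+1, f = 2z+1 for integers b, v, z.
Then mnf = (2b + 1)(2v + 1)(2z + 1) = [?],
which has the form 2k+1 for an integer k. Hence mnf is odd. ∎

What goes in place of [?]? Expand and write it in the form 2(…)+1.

2(4bvz + 2bv + 2bz + b + 2vz + v + z) + 1

Expanding: (2b + 1)(2v + 1)(2z + 1) = 8bvz + 4bv + 4bz + 2b + 4vz + 2v + 2z + 1.
Every term except the constant is even, so this is 2(4bvz + 2bv + 2bz + b + 2vz + v + z) + 1,
and 4bvz + 2bv + 2bz + b + 2vz + v + z ∈ ℤ gives the required form.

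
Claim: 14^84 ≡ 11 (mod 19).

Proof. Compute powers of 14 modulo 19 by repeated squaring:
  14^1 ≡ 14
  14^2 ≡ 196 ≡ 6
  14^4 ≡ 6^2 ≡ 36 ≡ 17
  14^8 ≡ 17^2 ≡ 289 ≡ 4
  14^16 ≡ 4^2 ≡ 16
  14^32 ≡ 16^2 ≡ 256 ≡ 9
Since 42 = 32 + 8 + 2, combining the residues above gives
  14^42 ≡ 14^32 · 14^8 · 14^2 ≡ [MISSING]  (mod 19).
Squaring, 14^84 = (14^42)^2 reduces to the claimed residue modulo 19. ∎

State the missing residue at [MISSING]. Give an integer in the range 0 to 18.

7

Multiply the listed residues: 9 · 4 · 6 = 36 → 216.
Reducing modulo 19: 216 = 11·19 + 7, so 14^42 ≡ 7.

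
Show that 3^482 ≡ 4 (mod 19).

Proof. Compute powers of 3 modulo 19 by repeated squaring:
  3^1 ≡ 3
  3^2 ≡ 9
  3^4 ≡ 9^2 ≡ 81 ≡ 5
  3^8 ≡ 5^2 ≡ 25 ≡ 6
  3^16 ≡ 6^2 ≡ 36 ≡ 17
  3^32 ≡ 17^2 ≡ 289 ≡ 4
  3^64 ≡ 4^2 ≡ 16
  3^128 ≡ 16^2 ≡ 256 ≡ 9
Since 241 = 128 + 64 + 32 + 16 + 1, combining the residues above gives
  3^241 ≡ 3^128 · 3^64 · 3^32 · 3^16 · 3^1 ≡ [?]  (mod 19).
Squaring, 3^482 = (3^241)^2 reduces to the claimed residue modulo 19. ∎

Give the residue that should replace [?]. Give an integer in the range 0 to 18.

Multiply the listed residues: 9 · 16 · 4 · 17 · 3 = 144 → 576 → 9792 → 29376.
Reducing modulo 19: 29376 = 1546·19 + 2, so 3^241 ≡ 2.

2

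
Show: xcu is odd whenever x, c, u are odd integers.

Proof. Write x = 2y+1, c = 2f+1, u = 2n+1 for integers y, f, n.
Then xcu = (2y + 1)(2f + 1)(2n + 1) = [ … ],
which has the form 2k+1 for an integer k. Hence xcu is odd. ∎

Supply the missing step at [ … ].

2(4fny + 2fn + 2fy + f + 2ny + n + y) + 1

(2y + 1)(2f + 1)(2n + 1) = 8fny + 4fn + 4fy + 2f + 4ny + 2n + 2y + 1
= 2(4fny + 2fn + 2fy + f + 2ny + n + y) + 1.
Since 4fny + 2fn + 2fy + f + 2ny + n + y is an integer, the product is of the form 2k+1 for an integer k.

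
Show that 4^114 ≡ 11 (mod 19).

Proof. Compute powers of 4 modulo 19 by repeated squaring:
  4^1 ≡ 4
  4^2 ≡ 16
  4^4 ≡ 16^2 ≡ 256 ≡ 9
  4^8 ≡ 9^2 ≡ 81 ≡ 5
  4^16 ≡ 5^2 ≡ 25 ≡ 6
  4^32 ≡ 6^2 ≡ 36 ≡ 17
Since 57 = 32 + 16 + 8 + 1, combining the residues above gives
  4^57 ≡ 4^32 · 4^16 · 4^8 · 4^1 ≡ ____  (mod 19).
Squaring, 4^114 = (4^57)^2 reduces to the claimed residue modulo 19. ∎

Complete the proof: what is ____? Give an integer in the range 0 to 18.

7

4^32 · 4^16 · 4^8 · 4^1 ≡ 17 · 6 · 5 · 4 = 2040.
2040 mod 19 = 7, so 4^57 ≡ 7 (mod 19).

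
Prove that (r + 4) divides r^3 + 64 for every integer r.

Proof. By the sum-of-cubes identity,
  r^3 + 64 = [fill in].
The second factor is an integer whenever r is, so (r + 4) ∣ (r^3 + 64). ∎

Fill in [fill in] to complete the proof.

(r + 4)(r^2 - 4r + 16)

a^3 + b^3 = (a + b)(a^2 - ab + b^2). With a = r, b = 4:
r^3 + 64 = (r + 4)(r^2 - 4r + 16).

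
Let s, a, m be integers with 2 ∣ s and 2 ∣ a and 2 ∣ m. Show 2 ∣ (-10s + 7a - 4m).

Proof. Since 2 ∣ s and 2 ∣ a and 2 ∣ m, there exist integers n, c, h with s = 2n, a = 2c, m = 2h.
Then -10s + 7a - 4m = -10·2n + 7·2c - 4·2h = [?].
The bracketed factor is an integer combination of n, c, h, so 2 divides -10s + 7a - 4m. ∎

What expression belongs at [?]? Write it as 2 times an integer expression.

2(7c - 4h - 10n)

Pull the common 2 out of every term: -10·2n + 7·2c - 4·2h = 2(7c - 4h - 10n).
7c - 4h - 10n is an integer, which exhibits the divisibility.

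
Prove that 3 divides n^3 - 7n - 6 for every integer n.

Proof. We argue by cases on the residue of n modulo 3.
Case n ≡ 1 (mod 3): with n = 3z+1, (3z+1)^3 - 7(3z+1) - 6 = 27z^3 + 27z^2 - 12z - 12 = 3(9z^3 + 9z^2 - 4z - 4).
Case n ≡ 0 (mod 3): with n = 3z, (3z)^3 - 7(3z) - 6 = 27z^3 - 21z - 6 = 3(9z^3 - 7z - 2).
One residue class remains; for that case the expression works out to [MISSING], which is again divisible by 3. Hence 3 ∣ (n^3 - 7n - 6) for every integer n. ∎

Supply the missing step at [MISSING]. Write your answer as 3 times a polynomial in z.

Only n ≡ 2 (mod 3) is unaccounted for. Put n = 3z+2:
(3z+2)^3 - 7(3z+2) - 6 expands to 27z^3 + 54z^2 + 15z - 12,
and factoring out 3 leaves 3(9z^3 + 18z^2 + 5z - 4).

3(9z^3 + 18z^2 + 5z - 4)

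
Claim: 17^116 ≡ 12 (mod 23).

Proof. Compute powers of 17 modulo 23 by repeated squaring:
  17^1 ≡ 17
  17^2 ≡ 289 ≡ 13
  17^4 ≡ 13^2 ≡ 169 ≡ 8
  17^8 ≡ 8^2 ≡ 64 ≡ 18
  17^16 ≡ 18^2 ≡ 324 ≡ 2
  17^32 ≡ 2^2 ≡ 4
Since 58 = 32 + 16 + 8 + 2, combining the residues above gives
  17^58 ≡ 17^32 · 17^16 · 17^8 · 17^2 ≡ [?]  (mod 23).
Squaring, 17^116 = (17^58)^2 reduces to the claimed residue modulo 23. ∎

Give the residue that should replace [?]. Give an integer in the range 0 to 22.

17^32 · 17^16 · 17^8 · 17^2 ≡ 4 · 2 · 18 · 13 = 1872.
1872 mod 23 = 9, so 17^58 ≡ 9 (mod 23).

9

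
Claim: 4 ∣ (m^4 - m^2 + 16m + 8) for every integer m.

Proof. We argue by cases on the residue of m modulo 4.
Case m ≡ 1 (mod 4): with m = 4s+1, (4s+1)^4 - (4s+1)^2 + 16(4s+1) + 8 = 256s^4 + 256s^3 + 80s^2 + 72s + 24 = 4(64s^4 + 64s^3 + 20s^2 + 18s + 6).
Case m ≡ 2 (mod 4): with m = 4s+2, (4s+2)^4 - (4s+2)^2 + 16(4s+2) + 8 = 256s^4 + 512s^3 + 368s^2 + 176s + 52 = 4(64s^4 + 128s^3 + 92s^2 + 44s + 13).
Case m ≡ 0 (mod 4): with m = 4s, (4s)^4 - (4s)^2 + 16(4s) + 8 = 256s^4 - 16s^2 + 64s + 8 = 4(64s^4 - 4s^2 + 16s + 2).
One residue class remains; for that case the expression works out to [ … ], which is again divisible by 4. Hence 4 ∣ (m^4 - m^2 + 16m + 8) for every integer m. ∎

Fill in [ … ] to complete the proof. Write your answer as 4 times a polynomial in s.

Only m ≡ 3 (mod 4) is unaccounted for. Put m = 4s+3:
(4s+3)^4 - (4s+3)^2 + 16(4s+3) + 8 expands to 256s^4 + 768s^3 + 848s^2 + 472s + 128,
and factoring out 4 leaves 4(64s^4 + 192s^3 + 212s^2 + 118s + 32).

4(64s^4 + 192s^3 + 212s^2 + 118s + 32)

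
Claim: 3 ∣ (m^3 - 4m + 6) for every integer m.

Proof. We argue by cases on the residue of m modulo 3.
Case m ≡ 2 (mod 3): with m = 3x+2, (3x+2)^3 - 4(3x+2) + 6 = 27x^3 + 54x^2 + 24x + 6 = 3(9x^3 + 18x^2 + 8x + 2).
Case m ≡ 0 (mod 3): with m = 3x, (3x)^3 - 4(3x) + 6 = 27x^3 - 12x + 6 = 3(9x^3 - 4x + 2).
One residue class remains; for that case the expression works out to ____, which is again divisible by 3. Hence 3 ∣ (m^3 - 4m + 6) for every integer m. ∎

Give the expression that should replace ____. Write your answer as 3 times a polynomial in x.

3(9x^3 + 9x^2 - x + 1)

Only m ≡ 1 (mod 3) is unaccounted for. Put m = 3x+1:
(3x+1)^3 - 4(3x+1) + 6 expands to 27x^3 + 27x^2 - 3x + 3,
and factoring out 3 leaves 3(9x^3 + 9x^2 - x + 1).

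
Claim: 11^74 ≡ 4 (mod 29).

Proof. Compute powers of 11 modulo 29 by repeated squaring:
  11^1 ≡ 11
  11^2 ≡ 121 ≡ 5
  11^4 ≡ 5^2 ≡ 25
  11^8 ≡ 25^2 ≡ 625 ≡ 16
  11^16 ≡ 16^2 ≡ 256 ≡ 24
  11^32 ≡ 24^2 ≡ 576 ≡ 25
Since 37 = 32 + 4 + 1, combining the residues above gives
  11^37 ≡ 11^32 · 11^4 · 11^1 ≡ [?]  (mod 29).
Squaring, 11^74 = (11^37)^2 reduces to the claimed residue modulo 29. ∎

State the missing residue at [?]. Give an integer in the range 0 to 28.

11^32 · 11^4 · 11^1 ≡ 25 · 25 · 11 = 6875.
6875 mod 29 = 2, so 11^37 ≡ 2 (mod 29).

2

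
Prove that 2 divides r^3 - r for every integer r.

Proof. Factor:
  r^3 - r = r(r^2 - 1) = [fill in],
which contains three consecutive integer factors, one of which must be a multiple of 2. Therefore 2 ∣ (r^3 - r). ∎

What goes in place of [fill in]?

(r - 1)r(r + 1)

r(r^2 - 1) = r(r - 1)(r + 1) = (r - 1)r(r + 1).
These three factors are consecutive integers, so their product is divisible by 2.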